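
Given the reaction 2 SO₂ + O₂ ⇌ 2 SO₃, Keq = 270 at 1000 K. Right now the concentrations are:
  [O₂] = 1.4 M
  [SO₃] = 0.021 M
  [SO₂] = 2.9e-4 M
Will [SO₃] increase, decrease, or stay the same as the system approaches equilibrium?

Q = [SO₃]² / ([SO₂]²·[O₂]) = (0.021)² / ((2.9e-4)²·(1.4)) = 3700
Q = 3700 > Keq = 270: net reverse reaction.
SO₃ is a product, so it decreases.

decrease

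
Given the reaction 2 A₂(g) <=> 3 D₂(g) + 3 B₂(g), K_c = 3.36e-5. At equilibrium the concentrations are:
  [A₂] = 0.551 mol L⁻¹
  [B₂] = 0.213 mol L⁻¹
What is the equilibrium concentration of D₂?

At equilibrium, K_c = [D₂]³·[B₂]³ / [A₂]² = 3.36e-5.
([D₂])³·(0.213)³ / (0.551)² = 3.36e-5
[D₂]³ = 0.00106 ⇒ [D₂] = 0.102 mol L⁻¹

[D₂] = 0.102 mol L⁻¹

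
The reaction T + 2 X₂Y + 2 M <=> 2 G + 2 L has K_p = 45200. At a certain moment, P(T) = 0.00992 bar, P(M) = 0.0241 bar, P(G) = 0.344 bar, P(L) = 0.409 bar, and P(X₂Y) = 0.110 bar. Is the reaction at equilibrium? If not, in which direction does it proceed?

Q_p = P(G)²·P(L)² / (P(T)·P(X₂Y)²·P(M)²) = (0.344)²·(0.409)² / ((0.00992)·(0.110)²·(0.0241)²) = 2.84×10⁵
Q_p = 2.84×10⁵ > K_p = 45200, so the reverse reaction proceeds.

reverse (toward reactants)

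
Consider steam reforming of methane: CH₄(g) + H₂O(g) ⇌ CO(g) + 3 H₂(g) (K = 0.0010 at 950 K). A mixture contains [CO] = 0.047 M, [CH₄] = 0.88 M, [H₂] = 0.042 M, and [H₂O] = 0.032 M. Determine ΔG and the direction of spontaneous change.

Q = [CO]·[H₂]³ / ([CH₄]·[H₂O]) = (0.047)·(0.042)³ / ((0.88)·(0.032)) = 1.24×10⁻⁴
ΔG = RT ln(Q/K) = (8.314 J mol⁻¹ K⁻¹)(950 K) × ln(1.24×10⁻⁴/0.0010)
   = (7.898 kJ/mol)(-2.087) = -16.5 kJ/mol
ΔG < 0, so the forward reaction is spontaneous (proceeds forward).

ΔG = -16.5 kJ/mol; the forward reaction is spontaneous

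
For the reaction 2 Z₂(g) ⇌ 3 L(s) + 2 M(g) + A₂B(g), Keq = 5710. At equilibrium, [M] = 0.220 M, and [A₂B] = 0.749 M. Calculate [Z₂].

[Z₂] = 0.00252 M

(L is a pure solid — omitted from Keq.)
At equilibrium, Keq = [M]²·[A₂B] / [Z₂]² = 5710.
(0.220)²·(0.749) / ([Z₂])² = 5710
[Z₂]² = 6.35×10⁻⁶ ⇒ [Z₂] = 0.00252 M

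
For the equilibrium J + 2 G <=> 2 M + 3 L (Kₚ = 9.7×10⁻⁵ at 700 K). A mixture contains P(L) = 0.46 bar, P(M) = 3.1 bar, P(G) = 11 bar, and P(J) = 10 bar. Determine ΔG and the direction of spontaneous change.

ΔG = 12.1 kJ/mol; the forward reaction is non-spontaneous

Qₚ = P(M)²·P(L)³ / (P(J)·P(G)²) = (3.1)²·(0.46)³ / ((10)·(11)²) = 7.73×10⁻⁴
ΔG = RT ln(Qₚ/Kₚ) = (8.314 J mol⁻¹ K⁻¹)(700 K) × ln(7.73×10⁻⁴/9.7×10⁻⁵)
   = (5.820 kJ/mol)(2.076) = 12.1 kJ/mol
ΔG > 0, so the forward reaction is non-spontaneous (proceeds in reverse).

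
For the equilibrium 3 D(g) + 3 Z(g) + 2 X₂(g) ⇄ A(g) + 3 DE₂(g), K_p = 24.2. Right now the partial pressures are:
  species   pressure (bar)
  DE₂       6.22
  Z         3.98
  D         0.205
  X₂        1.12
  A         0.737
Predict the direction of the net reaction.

Q_p = P(A)·P(DE₂)³ / (P(D)³·P(Z)³·P(X₂)²) = (0.737)·(6.22)³ / ((0.205)³·(3.98)³·(1.12)²) = 260
Q_p = 260 > K_p = 24.2, so the reverse reaction proceeds.

toward reactants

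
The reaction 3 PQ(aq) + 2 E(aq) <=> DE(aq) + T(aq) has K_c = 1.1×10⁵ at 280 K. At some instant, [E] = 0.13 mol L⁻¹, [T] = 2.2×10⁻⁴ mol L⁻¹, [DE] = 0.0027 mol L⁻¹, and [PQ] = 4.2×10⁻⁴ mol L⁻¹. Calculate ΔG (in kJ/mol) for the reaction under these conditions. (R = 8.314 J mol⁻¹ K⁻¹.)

ΔG = 3.40 kJ/mol

Q_c = [DE]·[T] / ([PQ]³·[E]²) = (0.0027)·(2.2×10⁻⁴) / ((4.2×10⁻⁴)³·(0.13)²) = 4.74×10⁵
ΔG = RT ln(Q_c/K_c) = (8.314 J mol⁻¹ K⁻¹)(280 K) × ln(4.74×10⁵/1.1×10⁵)
   = (2.328 kJ/mol)(1.461) = 3.40 kJ/mol
ΔG > 0, so the forward reaction is non-spontaneous (proceeds in reverse).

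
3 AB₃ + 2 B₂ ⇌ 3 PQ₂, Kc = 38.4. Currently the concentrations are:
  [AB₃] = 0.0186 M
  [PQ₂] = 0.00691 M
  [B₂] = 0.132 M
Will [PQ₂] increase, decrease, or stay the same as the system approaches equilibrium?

Qc = [PQ₂]³ / ([AB₃]³·[B₂]²) = (0.00691)³ / ((0.0186)³·(0.132)²) = 2.94
Qc = 2.94 < Kc = 38.4: net forward reaction.
PQ₂ is a product, so it increases.

increase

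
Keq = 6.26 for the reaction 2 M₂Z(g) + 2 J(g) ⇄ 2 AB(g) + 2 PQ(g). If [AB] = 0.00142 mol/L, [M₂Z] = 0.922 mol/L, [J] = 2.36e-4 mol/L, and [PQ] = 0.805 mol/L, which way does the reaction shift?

Q = [AB]²·[PQ]² / ([M₂Z]²·[J]²) = (0.00142)²·(0.805)² / ((0.922)²·(2.36e-4)²) = 27.6
Q = 27.6 > Keq = 6.26, so the reverse reaction proceeds.

toward reactants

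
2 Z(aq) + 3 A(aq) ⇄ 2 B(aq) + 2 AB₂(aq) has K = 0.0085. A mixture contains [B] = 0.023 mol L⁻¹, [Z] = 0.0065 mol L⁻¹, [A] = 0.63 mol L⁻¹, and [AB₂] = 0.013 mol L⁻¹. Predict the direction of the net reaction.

Q = [B]²·[AB₂]² / ([Z]²·[A]³) = (0.023)²·(0.013)² / ((0.0065)²·(0.63)³) = 0.0085
Q = 0.0085 = K, so the system is already at equilibrium.

neither direction; the system is at equilibrium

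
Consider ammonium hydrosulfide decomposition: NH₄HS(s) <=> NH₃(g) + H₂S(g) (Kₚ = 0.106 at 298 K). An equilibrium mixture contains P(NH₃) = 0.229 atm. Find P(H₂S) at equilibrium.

(NH₄HS is a pure solid — omitted from Kₚ.)
At equilibrium, Kₚ = P(NH₃)·P(H₂S) = 0.106.
(0.229)·(P(H₂S)) = 0.106
P(H₂S) = 0.463 atm

P(H₂S) = 0.463 atm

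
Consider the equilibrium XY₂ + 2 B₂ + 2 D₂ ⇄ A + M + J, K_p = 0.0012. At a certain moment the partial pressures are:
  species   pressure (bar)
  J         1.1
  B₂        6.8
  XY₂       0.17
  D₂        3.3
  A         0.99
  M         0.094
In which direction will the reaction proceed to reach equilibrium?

Q_p = P(A)·P(M)·P(J) / (P(XY₂)·P(B₂)²·P(D₂)²) = (0.99)·(0.094)·(1.1) / ((0.17)·(6.8)²·(3.3)²) = 0.0012
Q_p = 0.0012 = K_p, so the system is already at equilibrium.

no net change (already at equilibrium)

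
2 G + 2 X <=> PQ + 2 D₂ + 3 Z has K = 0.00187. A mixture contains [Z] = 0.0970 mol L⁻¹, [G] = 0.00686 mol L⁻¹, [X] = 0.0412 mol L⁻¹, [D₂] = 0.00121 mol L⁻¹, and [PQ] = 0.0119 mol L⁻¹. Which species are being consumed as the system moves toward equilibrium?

Q = [PQ]·[D₂]²·[Z]³ / ([G]²·[X]²) = (0.0119)·(0.00121)²·(0.0970)³ / ((0.00686)²·(0.0412)²) = 1.99×10⁻⁴
Q = 1.99×10⁻⁴ < K = 0.00187: net forward reaction.

G, X (reactants)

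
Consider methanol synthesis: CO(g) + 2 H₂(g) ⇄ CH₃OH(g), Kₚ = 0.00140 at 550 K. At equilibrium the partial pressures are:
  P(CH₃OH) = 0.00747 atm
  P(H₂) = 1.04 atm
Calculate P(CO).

At equilibrium, Kₚ = P(CH₃OH) / (P(CO)·P(H₂)²) = 0.00140.
(0.00747) / ((P(CO))·(1.04)²) = 0.00140
P(CO) = 4.93 atm

P(CO) = 4.93 atm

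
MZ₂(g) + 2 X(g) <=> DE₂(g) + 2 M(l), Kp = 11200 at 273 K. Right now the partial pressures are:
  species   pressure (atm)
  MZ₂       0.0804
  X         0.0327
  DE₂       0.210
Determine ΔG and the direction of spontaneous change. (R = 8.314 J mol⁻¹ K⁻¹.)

ΔG = -3.46 kJ/mol; the forward reaction is spontaneous

(M is a pure liquid — omitted from Qp.)
Qp = P(DE₂) / (P(MZ₂)·P(X)²) = (0.210) / ((0.0804)·(0.0327)²) = 2440
ΔG = RT ln(Qp/Kp) = (8.314 J mol⁻¹ K⁻¹)(273 K) × ln(2440/11200)
   = (2.270 kJ/mol)(-1.524) = -3.46 kJ/mol
ΔG < 0, so the forward reaction is spontaneous (proceeds forward).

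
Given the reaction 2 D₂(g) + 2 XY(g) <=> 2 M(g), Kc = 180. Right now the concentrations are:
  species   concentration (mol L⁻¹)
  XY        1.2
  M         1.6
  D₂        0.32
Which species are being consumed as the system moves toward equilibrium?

D₂, XY (reactants)

Qc = [M]² / ([D₂]²·[XY]²) = (1.6)² / ((0.32)²·(1.2)²) = 17
Qc = 17 < Kc = 180: net forward reaction.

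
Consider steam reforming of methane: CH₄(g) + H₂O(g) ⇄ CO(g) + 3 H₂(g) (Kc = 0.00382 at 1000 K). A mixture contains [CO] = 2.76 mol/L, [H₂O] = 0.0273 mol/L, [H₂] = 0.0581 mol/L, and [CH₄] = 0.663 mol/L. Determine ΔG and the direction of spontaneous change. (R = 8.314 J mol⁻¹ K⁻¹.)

ΔG = 17.1 kJ/mol; the forward reaction is non-spontaneous

Qc = [CO]·[H₂]³ / ([CH₄]·[H₂O]) = (2.76)·(0.0581)³ / ((0.663)·(0.0273)) = 0.0299
ΔG = RT ln(Qc/Kc) = (8.314 J mol⁻¹ K⁻¹)(1000 K) × ln(0.0299/0.00382)
   = (8.314 kJ/mol)(2.058) = 17.1 kJ/mol
ΔG > 0, so the forward reaction is non-spontaneous (proceeds in reverse).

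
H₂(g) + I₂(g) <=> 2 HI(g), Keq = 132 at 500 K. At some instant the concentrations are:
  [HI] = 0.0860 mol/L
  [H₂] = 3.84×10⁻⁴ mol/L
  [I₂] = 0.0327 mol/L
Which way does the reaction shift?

Q = [HI]² / ([H₂]·[I₂]) = (0.0860)² / ((3.84×10⁻⁴)·(0.0327)) = 589
Q = 589 > Keq = 132, so the reverse reaction proceeds.

in the reverse direction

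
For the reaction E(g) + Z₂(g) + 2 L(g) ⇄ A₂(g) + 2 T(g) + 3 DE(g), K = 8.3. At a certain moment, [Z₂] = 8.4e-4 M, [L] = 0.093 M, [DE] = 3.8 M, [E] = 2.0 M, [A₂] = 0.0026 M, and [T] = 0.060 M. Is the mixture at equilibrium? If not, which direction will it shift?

Q = [A₂]·[T]²·[DE]³ / ([E]·[Z₂]·[L]²) = (0.0026)·(0.060)²·(3.8)³ / ((2.0)·(8.4e-4)·(0.093)²) = 35
Q = 35 > K = 8.3: net reverse reaction.

no; Q > K, reaction proceeds in reverse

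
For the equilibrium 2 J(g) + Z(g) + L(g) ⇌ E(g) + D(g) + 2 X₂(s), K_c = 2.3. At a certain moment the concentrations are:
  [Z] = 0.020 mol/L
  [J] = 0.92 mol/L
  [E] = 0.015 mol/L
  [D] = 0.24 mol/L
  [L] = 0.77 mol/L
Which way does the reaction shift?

(X₂ is a pure solid — omitted from Q_c.)
Q_c = [E]·[D] / ([J]²·[Z]·[L]) = (0.015)·(0.24) / ((0.92)²·(0.020)·(0.77)) = 0.28
Q_c = 0.28 < K_c = 2.3, so the forward reaction proceeds.

to the right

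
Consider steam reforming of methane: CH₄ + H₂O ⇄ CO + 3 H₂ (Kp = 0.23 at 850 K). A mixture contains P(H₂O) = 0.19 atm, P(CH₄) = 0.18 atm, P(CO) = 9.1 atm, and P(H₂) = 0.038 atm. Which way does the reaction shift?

Qp = P(CO)·P(H₂)³ / (P(CH₄)·P(H₂O)) = (9.1)·(0.038)³ / ((0.18)·(0.19)) = 0.015
Qp = 0.015 < Kp = 0.23, so the forward reaction proceeds.

toward products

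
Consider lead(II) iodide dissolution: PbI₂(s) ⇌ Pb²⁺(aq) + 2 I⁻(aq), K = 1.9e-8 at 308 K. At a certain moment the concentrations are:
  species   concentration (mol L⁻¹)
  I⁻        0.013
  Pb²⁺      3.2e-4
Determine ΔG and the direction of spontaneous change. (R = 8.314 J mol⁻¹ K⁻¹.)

(PbI₂ is a pure solid — omitted from Q.)
Q = [Pb²⁺]·[I⁻]² = (3.2e-4)·(0.013)² = 5.41e-8
ΔG = RT ln(Q/K) = (8.314 J mol⁻¹ K⁻¹)(308 K) × ln(5.41e-8/1.9e-8)
   = (2.561 kJ/mol)(1.046) = 2.68 kJ/mol
ΔG > 0, so the forward reaction is non-spontaneous (proceeds in reverse).

ΔG = 2.68 kJ/mol; the forward reaction is non-spontaneous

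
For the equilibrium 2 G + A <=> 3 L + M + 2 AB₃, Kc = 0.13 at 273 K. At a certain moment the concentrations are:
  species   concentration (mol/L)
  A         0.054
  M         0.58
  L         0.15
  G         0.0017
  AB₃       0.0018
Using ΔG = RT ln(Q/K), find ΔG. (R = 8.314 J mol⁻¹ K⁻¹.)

ΔG = -2.64 kJ/mol

Qc = [L]³·[M]·[AB₃]² / ([G]²·[A]) = (0.15)³·(0.58)·(0.0018)² / ((0.0017)²·(0.054)) = 0.0406
ΔG = RT ln(Qc/Kc) = (8.314 J mol⁻¹ K⁻¹)(273 K) × ln(0.0406/0.13)
   = (2.270 kJ/mol)(-1.164) = -2.64 kJ/mol
ΔG < 0, so the forward reaction is spontaneous (proceeds forward).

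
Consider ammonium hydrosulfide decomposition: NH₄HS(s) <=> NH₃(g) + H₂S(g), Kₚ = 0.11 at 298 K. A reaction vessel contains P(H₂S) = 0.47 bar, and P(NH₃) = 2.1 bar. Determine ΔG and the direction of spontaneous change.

ΔG = 5.44 kJ/mol; the forward reaction is non-spontaneous

(NH₄HS is a pure solid — omitted from Qₚ.)
Qₚ = P(NH₃)·P(H₂S) = (2.1)·(0.47) = 0.987
ΔG = RT ln(Qₚ/Kₚ) = (8.314 J mol⁻¹ K⁻¹)(298 K) × ln(0.987/0.11)
   = (2.478 kJ/mol)(2.194) = 5.44 kJ/mol
ΔG > 0, so the forward reaction is non-spontaneous (proceeds in reverse).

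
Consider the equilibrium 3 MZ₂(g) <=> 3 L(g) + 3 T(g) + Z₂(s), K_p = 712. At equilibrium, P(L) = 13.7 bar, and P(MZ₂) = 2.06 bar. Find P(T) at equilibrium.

P(T) = 1.34 bar

(Z₂ is a pure solid — omitted from K_p.)
At equilibrium, K_p = P(L)³·P(T)³ / P(MZ₂)³ = 712.
(13.7)³·(P(T))³ / (2.06)³ = 712
P(T)³ = 2.42 ⇒ P(T) = 1.34 bar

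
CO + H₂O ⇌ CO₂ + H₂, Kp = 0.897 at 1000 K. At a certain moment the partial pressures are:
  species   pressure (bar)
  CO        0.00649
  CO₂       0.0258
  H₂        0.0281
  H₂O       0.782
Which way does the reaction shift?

forward (toward products)

Qp = P(CO₂)·P(H₂) / (P(CO)·P(H₂O)) = (0.0258)·(0.0281) / ((0.00649)·(0.782)) = 0.143
Qp = 0.143 < Kp = 0.897, so the forward reaction proceeds.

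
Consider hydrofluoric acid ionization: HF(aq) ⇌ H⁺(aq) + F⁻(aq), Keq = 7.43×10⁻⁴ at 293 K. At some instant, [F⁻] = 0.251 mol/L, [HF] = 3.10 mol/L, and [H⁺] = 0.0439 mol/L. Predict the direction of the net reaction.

toward reactants

Q = [H⁺]·[F⁻] / [HF] = (0.0439)·(0.251) / (3.10) = 0.00355
Q = 0.00355 > Keq = 7.43×10⁻⁴, so the reverse reaction proceeds.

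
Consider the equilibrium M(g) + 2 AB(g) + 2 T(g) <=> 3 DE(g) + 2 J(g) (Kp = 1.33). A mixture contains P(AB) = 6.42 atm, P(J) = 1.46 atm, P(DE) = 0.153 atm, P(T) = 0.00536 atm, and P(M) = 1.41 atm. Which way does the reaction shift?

Qp = P(DE)³·P(J)² / (P(M)·P(AB)²·P(T)²) = (0.153)³·(1.46)² / ((1.41)·(6.42)²·(0.00536)²) = 4.57
Qp = 4.57 > Kp = 1.33, so the reverse reaction proceeds.

toward reactants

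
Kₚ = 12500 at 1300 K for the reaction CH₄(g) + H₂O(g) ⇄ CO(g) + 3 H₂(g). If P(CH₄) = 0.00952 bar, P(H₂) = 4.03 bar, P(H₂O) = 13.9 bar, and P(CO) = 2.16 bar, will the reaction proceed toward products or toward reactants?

in the forward direction

Qₚ = P(CO)·P(H₂)³ / (P(CH₄)·P(H₂O)) = (2.16)·(4.03)³ / ((0.00952)·(13.9)) = 1070
Qₚ = 1070 < Kₚ = 12500, so the forward reaction proceeds.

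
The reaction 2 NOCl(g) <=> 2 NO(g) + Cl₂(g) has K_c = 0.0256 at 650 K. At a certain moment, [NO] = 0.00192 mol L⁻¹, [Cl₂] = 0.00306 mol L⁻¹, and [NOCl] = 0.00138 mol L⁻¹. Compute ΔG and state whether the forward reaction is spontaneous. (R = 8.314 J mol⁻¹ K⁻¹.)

ΔG = -7.91 kJ/mol; the forward reaction is spontaneous

Q_c = [NO]²·[Cl₂] / [NOCl]² = (0.00192)²·(0.00306) / (0.00138)² = 0.00592
ΔG = RT ln(Q_c/K_c) = (8.314 J mol⁻¹ K⁻¹)(650 K) × ln(0.00592/0.0256)
   = (5.404 kJ/mol)(-1.464) = -7.91 kJ/mol
ΔG < 0, so the forward reaction is spontaneous (proceeds forward).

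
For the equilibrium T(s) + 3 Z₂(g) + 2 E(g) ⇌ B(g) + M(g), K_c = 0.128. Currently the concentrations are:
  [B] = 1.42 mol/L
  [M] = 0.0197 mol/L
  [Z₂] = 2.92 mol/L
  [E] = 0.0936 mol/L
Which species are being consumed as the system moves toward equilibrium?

(T is a pure solid — omitted from Q_c.)
Q_c = [B]·[M] / ([Z₂]³·[E]²) = (1.42)·(0.0197) / ((2.92)³·(0.0936)²) = 0.128
Q_c = 0.128 = K_c; the system is at equilibrium.

none (at equilibrium)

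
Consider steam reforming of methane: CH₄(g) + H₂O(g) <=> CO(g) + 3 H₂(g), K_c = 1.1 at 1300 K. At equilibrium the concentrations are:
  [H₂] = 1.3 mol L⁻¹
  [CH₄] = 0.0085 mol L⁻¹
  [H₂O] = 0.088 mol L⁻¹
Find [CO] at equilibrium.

At equilibrium, K_c = [CO]·[H₂]³ / ([CH₄]·[H₂O]) = 1.1.
([CO])·(1.3)³ / ((0.0085)·(0.088)) = 1.1
[CO] = 3.75×10⁻⁴ = 3.7×10⁻⁴ mol L⁻¹

[CO] = 3.7×10⁻⁴ mol L⁻¹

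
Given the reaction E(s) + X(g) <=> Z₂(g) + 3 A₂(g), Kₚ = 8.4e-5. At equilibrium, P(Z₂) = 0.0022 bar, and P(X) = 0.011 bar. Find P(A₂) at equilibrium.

(E is a pure solid — omitted from Kₚ.)
At equilibrium, Kₚ = P(Z₂)·P(A₂)³ / P(X) = 8.4e-5.
(0.0022)·(P(A₂))³ / (0.011) = 8.4e-5
P(A₂)³ = 4.20e-4 ⇒ P(A₂) = 0.075 bar

P(A₂) = 0.075 bar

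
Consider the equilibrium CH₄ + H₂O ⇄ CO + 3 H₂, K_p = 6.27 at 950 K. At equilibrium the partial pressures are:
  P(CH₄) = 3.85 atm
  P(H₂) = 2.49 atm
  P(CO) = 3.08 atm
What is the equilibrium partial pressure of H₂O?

P(H₂O) = 1.97 atm

At equilibrium, K_p = P(CO)·P(H₂)³ / (P(CH₄)·P(H₂O)) = 6.27.
(3.08)·(2.49)³ / ((3.85)·(P(H₂O))) = 6.27
P(H₂O) = 1.97 atm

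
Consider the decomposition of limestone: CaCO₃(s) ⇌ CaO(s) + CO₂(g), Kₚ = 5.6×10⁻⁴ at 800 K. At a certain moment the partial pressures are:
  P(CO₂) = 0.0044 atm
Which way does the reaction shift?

(CaCO₃, CaO are pure solids — omitted from Qₚ.)
Qₚ = P(CO₂) = 0.0044
Qₚ = 0.0044 > Kₚ = 5.6×10⁻⁴, so the reverse reaction proceeds.

reverse (toward reactants)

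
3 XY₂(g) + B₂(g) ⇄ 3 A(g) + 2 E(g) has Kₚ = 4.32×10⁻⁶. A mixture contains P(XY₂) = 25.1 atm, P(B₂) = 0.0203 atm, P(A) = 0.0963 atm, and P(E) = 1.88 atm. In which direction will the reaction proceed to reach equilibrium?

Qₚ = P(A)³·P(E)² / (P(XY₂)³·P(B₂)) = (0.0963)³·(1.88)² / ((25.1)³·(0.0203)) = 9.83×10⁻⁶
Qₚ = 9.83×10⁻⁶ > Kₚ = 4.32×10⁻⁶, so the reverse reaction proceeds.

in the reverse direction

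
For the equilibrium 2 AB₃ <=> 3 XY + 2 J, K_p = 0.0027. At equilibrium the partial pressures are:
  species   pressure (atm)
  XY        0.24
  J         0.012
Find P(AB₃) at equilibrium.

P(AB₃) = 0.027 atm

At equilibrium, K_p = P(XY)³·P(J)² / P(AB₃)² = 0.0027.
(0.24)³·(0.012)² / (P(AB₃))² = 0.0027
P(AB₃)² = 7.37×10⁻⁴ ⇒ P(AB₃) = 0.027 atm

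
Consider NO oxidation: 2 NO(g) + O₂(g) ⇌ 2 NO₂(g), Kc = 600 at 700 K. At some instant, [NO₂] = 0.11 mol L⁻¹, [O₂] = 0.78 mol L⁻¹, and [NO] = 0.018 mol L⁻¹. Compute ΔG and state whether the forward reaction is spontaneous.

Qc = [NO₂]² / ([NO]²·[O₂]) = (0.11)² / ((0.018)²·(0.78)) = 47.9
ΔG = RT ln(Qc/Kc) = (8.314 J mol⁻¹ K⁻¹)(700 K) × ln(47.9/600)
   = (5.820 kJ/mol)(-2.528) = -14.7 kJ/mol
ΔG < 0, so the forward reaction is spontaneous (proceeds forward).

ΔG = -14.7 kJ/mol; the forward reaction is spontaneous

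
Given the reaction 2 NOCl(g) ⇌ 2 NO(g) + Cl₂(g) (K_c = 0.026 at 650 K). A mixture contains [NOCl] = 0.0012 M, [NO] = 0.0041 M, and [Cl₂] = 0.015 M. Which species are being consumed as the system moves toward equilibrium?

NO, Cl₂ (products)

Q_c = [NO]²·[Cl₂] / [NOCl]² = (0.0041)²·(0.015) / (0.0012)² = 0.18
Q_c = 0.18 > K_c = 0.026: net reverse reaction.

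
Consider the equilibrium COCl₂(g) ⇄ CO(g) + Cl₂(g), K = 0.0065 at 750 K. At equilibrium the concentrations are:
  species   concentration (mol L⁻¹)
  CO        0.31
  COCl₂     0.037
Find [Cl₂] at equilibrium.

[Cl₂] = 7.8×10⁻⁴ mol L⁻¹

At equilibrium, K = [CO]·[Cl₂] / [COCl₂] = 0.0065.
(0.31)·([Cl₂]) / (0.037) = 0.0065
[Cl₂] = 7.76×10⁻⁴ = 7.8×10⁻⁴ mol L⁻¹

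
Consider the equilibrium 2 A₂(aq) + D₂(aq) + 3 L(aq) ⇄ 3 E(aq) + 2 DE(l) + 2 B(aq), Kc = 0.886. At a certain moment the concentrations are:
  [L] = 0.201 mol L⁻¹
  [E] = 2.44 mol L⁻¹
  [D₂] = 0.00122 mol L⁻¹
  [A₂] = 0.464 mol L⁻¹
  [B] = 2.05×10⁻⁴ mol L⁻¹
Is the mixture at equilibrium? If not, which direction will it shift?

(DE is a pure liquid — omitted from Qc.)
Qc = [E]³·[B]² / ([A₂]²·[D₂]·[L]³) = (2.44)³·(2.05×10⁻⁴)² / ((0.464)²·(0.00122)·(0.201)³) = 0.286
Qc = 0.286 < Kc = 0.886: net forward reaction.

no; Q < K, reaction proceeds forward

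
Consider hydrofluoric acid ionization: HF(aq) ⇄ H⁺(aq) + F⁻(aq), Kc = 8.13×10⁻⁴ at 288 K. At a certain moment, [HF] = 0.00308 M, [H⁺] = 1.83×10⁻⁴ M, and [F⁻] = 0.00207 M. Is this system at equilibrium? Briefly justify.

Qc = [H⁺]·[F⁻] / [HF] = (1.83×10⁻⁴)·(0.00207) / (0.00308) = 1.23×10⁻⁴
Qc = 1.23×10⁻⁴ < Kc = 8.13×10⁻⁴: net forward reaction.

no; Q < K, reaction proceeds forward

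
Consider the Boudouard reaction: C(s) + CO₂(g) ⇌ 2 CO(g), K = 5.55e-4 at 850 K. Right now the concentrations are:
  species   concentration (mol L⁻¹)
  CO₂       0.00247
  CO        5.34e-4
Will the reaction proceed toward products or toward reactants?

(C is a pure solid — omitted from Q.)
Q = [CO]² / [CO₂] = (5.34e-4)² / (0.00247) = 1.15e-4
Q = 1.15e-4 < K = 5.55e-4, so the forward reaction proceeds.

to the right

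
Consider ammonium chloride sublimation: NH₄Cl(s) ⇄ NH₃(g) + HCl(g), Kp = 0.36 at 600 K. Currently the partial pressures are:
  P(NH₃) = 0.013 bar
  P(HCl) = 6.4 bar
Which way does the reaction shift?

to the right

(NH₄Cl is a pure solid — omitted from Qp.)
Qp = P(NH₃)·P(HCl) = (0.013)·(6.4) = 0.083
Qp = 0.083 < Kp = 0.36, so the forward reaction proceeds.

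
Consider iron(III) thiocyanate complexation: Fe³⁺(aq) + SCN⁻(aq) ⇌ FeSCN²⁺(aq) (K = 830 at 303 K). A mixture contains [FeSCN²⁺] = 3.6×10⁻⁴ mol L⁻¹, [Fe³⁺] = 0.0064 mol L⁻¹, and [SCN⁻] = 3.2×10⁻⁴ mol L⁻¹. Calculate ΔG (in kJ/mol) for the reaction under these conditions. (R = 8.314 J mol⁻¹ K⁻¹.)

Q = [FeSCN²⁺] / ([Fe³⁺]·[SCN⁻]) = (3.6×10⁻⁴) / ((0.0064)·(3.2×10⁻⁴)) = 176
ΔG = RT ln(Q/K) = (8.314 J mol⁻¹ K⁻¹)(303 K) × ln(176/830)
   = (2.519 kJ/mol)(-1.551) = -3.91 kJ/mol
ΔG < 0, so the forward reaction is spontaneous (proceeds forward).

ΔG = -3.91 kJ/mol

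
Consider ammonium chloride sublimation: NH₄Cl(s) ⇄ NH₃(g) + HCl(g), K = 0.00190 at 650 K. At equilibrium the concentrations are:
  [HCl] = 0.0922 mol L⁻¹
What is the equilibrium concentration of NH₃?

(NH₄Cl is a pure solid — omitted from K.)
At equilibrium, K = [NH₃]·[HCl] = 0.00190.
([NH₃])·(0.0922) = 0.00190
[NH₃] = 0.0206 mol L⁻¹

[NH₃] = 0.0206 mol L⁻¹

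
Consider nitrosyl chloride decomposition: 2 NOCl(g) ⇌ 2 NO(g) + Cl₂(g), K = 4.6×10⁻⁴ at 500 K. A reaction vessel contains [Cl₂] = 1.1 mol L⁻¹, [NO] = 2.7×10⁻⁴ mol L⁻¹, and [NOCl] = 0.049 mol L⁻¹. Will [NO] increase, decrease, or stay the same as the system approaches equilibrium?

increase

Q = [NO]²·[Cl₂] / [NOCl]² = (2.7×10⁻⁴)²·(1.1) / (0.049)² = 3.3×10⁻⁵
Q = 3.3×10⁻⁵ < K = 4.6×10⁻⁴: net forward reaction.
NO is a product, so it increases.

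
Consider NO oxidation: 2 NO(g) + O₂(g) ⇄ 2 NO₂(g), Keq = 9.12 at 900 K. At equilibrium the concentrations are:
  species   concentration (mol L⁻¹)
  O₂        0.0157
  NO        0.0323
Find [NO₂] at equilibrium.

At equilibrium, Keq = [NO₂]² / ([NO]²·[O₂]) = 9.12.
([NO₂])² / ((0.0323)²·(0.0157)) = 9.12
[NO₂]² = 1.49e-4 ⇒ [NO₂] = 0.0122 mol L⁻¹

[NO₂] = 0.0122 mol L⁻¹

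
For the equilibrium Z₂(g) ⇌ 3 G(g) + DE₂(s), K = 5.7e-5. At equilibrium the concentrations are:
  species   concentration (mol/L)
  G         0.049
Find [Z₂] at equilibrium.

[Z₂] = 2.1 mol/L

(DE₂ is a pure solid — omitted from K.)
At equilibrium, K = [G]³ / [Z₂] = 5.7e-5.
(0.049)³ / ([Z₂]) = 5.7e-5
[Z₂] = 2.06 = 2.1 mol/L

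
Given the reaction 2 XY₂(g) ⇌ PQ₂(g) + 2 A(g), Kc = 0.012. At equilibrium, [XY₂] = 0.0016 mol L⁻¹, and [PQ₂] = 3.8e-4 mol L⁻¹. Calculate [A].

At equilibrium, Kc = [PQ₂]·[A]² / [XY₂]² = 0.012.
(3.8e-4)·([A])² / (0.0016)² = 0.012
[A]² = 8.08e-5 ⇒ [A] = 0.0090 mol L⁻¹

[A] = 0.0090 mol L⁻¹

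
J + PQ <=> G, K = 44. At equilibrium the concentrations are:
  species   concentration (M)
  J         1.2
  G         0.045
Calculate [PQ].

At equilibrium, K = [G] / ([J]·[PQ]) = 44.
(0.045) / ((1.2)·([PQ])) = 44
[PQ] = 8.52×10⁻⁴ = 8.5×10⁻⁴ M

[PQ] = 8.5×10⁻⁴ M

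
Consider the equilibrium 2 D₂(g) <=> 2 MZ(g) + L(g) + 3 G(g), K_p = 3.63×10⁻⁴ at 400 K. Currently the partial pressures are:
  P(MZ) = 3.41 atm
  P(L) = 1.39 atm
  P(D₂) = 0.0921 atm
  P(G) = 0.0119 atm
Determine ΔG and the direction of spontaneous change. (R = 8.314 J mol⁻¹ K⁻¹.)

ΔG = 7.25 kJ/mol; the forward reaction is non-spontaneous

Q_p = P(MZ)²·P(L)·P(G)³ / P(D₂)² = (3.41)²·(1.39)·(0.0119)³ / (0.0921)² = 0.00321
ΔG = RT ln(Q_p/K_p) = (8.314 J mol⁻¹ K⁻¹)(400 K) × ln(0.00321/3.63×10⁻⁴)
   = (3.326 kJ/mol)(2.180) = 7.25 kJ/mol
ΔG > 0, so the forward reaction is non-spontaneous (proceeds in reverse).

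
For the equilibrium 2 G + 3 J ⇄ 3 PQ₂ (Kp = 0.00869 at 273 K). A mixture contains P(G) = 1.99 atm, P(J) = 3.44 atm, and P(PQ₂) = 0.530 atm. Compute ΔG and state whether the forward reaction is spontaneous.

ΔG = -5.09 kJ/mol; the forward reaction is spontaneous

Qp = P(PQ₂)³ / (P(G)²·P(J)³) = (0.530)³ / ((1.99)²·(3.44)³) = 9.24e-4
ΔG = RT ln(Qp/Kp) = (8.314 J mol⁻¹ K⁻¹)(273 K) × ln(9.24e-4/0.00869)
   = (2.270 kJ/mol)(-2.241) = -5.09 kJ/mol
ΔG < 0, so the forward reaction is spontaneous (proceeds forward).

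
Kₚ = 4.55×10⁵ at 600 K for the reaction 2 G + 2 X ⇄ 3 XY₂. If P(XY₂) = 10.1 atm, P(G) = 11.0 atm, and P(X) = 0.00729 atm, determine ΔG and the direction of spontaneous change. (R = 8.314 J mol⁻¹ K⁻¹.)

ΔG = -5.21 kJ/mol; the forward reaction is spontaneous

Qₚ = P(XY₂)³ / (P(G)²·P(X)²) = (10.1)³ / ((11.0)²·(0.00729)²) = 1.60×10⁵
ΔG = RT ln(Qₚ/Kₚ) = (8.314 J mol⁻¹ K⁻¹)(600 K) × ln(1.60×10⁵/4.55×10⁵)
   = (4.988 kJ/mol)(-1.045) = -5.21 kJ/mol
ΔG < 0, so the forward reaction is spontaneous (proceeds forward).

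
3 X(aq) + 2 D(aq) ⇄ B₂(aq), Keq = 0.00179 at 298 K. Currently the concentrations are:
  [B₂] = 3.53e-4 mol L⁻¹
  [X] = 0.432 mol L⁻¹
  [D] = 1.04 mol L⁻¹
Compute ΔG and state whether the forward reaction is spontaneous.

ΔG = 2.02 kJ/mol; the forward reaction is non-spontaneous

Q = [B₂] / ([X]³·[D]²) = (3.53e-4) / ((0.432)³·(1.04)²) = 0.00405
ΔG = RT ln(Q/Keq) = (8.314 J mol⁻¹ K⁻¹)(298 K) × ln(0.00405/0.00179)
   = (2.478 kJ/mol)(0.8165) = 2.02 kJ/mol
ΔG > 0, so the forward reaction is non-spontaneous (proceeds in reverse).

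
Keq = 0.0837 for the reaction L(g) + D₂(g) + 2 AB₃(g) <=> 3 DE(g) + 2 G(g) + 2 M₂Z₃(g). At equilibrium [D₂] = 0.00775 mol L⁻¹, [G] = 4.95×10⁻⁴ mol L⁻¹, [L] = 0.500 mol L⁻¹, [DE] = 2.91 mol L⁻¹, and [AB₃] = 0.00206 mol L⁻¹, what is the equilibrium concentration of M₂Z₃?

At equilibrium, Keq = [DE]³·[G]²·[M₂Z₃]² / ([L]·[D₂]·[AB₃]²) = 0.0837.
(2.91)³·(4.95×10⁻⁴)²·([M₂Z₃])² / ((0.500)·(0.00775)·(0.00206)²) = 0.0837
[M₂Z₃]² = 2.28×10⁻⁴ ⇒ [M₂Z₃] = 0.0151 mol L⁻¹

[M₂Z₃] = 0.0151 mol L⁻¹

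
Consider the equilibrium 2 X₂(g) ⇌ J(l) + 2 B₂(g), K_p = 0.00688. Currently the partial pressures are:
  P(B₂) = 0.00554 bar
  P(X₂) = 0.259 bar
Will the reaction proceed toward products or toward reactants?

in the forward direction

(J is a pure liquid — omitted from Q_p.)
Q_p = P(B₂)² / P(X₂)² = (0.00554)² / (0.259)² = 4.58×10⁻⁴
Q_p = 4.58×10⁻⁴ < K_p = 0.00688, so the forward reaction proceeds.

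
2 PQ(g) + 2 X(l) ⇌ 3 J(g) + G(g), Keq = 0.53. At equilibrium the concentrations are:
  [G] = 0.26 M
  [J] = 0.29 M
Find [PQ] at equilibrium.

[PQ] = 0.11 M

(X is a pure liquid — omitted from Keq.)
At equilibrium, Keq = [J]³·[G] / [PQ]² = 0.53.
(0.29)³·(0.26) / ([PQ])² = 0.53
[PQ]² = 0.0120 ⇒ [PQ] = 0.11 M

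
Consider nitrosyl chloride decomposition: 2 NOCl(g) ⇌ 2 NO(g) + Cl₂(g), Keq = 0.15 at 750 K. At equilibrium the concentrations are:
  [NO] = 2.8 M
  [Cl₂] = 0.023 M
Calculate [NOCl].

[NOCl] = 1.1 M

At equilibrium, Keq = [NO]²·[Cl₂] / [NOCl]² = 0.15.
(2.8)²·(0.023) / ([NOCl])² = 0.15
[NOCl]² = 1.20 ⇒ [NOCl] = 1.1 M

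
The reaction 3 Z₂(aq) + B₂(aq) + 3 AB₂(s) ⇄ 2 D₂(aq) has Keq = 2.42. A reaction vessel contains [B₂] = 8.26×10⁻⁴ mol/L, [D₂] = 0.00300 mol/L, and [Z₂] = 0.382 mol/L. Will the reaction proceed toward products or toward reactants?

(AB₂ is a pure solid — omitted from Q.)
Q = [D₂]² / ([Z₂]³·[B₂]) = (0.00300)² / ((0.382)³·(8.26×10⁻⁴)) = 0.195
Q = 0.195 < Keq = 2.42, so the forward reaction proceeds.

to the right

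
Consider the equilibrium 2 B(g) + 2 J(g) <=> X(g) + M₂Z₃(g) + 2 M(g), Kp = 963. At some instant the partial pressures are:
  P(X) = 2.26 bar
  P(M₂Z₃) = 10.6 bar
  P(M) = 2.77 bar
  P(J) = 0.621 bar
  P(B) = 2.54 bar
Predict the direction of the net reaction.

toward products

Qp = P(X)·P(M₂Z₃)·P(M)² / (P(B)²·P(J)²) = (2.26)·(10.6)·(2.77)² / ((2.54)²·(0.621)²) = 73.9
Qp = 73.9 < Kp = 963, so the forward reaction proceeds.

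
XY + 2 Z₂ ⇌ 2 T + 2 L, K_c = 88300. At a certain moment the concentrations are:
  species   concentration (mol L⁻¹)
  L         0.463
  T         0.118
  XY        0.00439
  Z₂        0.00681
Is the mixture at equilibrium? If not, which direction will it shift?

no; Q < K, reaction proceeds forward

Q_c = [T]²·[L]² / ([XY]·[Z₂]²) = (0.118)²·(0.463)² / ((0.00439)·(0.00681)²) = 14700
Q_c = 14700 < K_c = 88300: net forward reaction.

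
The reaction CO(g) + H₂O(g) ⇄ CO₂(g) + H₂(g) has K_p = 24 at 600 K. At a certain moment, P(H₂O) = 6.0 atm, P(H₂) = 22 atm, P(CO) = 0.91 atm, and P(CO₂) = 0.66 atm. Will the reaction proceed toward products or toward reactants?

to the right

Q_p = P(CO₂)·P(H₂) / (P(CO)·P(H₂O)) = (0.66)·(22) / ((0.91)·(6.0)) = 2.7
Q_p = 2.7 < K_p = 24, so the forward reaction proceeds.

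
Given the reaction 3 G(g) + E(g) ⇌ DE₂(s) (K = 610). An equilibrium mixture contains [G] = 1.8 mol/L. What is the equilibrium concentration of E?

[E] = 2.8×10⁻⁴ mol/L

(DE₂ is a pure solid — omitted from K.)
At equilibrium, K = 1 / ([G]³·[E]) = 610.
1 / ((1.8)³·([E])) = 610
[E] = 2.81×10⁻⁴ = 2.8×10⁻⁴ mol/L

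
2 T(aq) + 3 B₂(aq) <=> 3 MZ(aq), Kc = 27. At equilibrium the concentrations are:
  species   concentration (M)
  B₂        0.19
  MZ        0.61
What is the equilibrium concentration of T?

[T] = 1.1 M

At equilibrium, Kc = [MZ]³ / ([T]²·[B₂]³) = 27.
(0.61)³ / (([T])²·(0.19)³) = 27
[T]² = 1.23 ⇒ [T] = 1.1 M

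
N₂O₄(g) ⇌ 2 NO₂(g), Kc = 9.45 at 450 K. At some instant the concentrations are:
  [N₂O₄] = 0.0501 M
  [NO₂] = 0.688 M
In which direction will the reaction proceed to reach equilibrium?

no net change (already at equilibrium)

Qc = [NO₂]² / [N₂O₄] = (0.688)² / (0.0501) = 9.45
Qc = 9.45 = Kc, so the system is already at equilibrium.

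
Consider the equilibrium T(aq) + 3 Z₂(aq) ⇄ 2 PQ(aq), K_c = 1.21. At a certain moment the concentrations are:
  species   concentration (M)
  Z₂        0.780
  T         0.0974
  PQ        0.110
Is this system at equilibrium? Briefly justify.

no; Q < K, reaction proceeds forward

Q_c = [PQ]² / ([T]·[Z₂]³) = (0.110)² / ((0.0974)·(0.780)³) = 0.262
Q_c = 0.262 < K_c = 1.21: net forward reaction.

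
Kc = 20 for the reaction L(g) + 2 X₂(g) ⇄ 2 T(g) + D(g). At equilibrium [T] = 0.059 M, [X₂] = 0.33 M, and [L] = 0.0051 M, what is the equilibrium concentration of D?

[D] = 3.2 M

At equilibrium, Kc = [T]²·[D] / ([L]·[X₂]²) = 20.
(0.059)²·([D]) / ((0.0051)·(0.33)²) = 20
[D] = 3.19 = 3.2 M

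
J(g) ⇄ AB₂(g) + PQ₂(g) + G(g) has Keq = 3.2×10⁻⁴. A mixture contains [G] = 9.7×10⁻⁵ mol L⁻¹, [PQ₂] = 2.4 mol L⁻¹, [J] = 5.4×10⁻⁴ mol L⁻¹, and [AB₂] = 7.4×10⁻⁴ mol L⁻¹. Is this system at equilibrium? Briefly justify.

Q = [AB₂]·[PQ₂]·[G] / [J] = (7.4×10⁻⁴)·(2.4)·(9.7×10⁻⁵) / (5.4×10⁻⁴) = 3.2×10⁻⁴
Q = 3.2×10⁻⁴ = Keq; the system is at equilibrium.

yes, at equilibrium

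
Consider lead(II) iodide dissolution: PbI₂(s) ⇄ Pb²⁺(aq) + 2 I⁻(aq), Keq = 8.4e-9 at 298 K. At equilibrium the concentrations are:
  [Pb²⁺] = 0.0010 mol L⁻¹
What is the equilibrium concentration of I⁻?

[I⁻] = 0.0029 mol L⁻¹

(PbI₂ is a pure solid — omitted from Keq.)
At equilibrium, Keq = [Pb²⁺]·[I⁻]² = 8.4e-9.
(0.0010)·([I⁻])² = 8.4e-9
[I⁻]² = 8.40e-6 ⇒ [I⁻] = 0.0029 mol L⁻¹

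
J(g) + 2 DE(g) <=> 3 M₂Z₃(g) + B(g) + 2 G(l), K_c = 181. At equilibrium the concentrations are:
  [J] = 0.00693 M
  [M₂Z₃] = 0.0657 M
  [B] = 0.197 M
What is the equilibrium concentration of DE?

(G is a pure liquid — omitted from K_c.)
At equilibrium, K_c = [M₂Z₃]³·[B] / ([J]·[DE]²) = 181.
(0.0657)³·(0.197) / ((0.00693)·([DE])²) = 181
[DE]² = 4.45×10⁻⁵ ⇒ [DE] = 0.00667 M

[DE] = 0.00667 M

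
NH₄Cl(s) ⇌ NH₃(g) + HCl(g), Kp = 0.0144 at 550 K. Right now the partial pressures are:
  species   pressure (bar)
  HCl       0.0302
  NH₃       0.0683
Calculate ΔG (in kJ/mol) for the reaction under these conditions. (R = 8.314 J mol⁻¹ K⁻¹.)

(NH₄Cl is a pure solid — omitted from Qp.)
Qp = P(NH₃)·P(HCl) = (0.0683)·(0.0302) = 0.00206
ΔG = RT ln(Qp/Kp) = (8.314 J mol⁻¹ K⁻¹)(550 K) × ln(0.00206/0.0144)
   = (4.573 kJ/mol)(-1.945) = -8.89 kJ/mol
ΔG < 0, so the forward reaction is spontaneous (proceeds forward).

ΔG = -8.89 kJ/mol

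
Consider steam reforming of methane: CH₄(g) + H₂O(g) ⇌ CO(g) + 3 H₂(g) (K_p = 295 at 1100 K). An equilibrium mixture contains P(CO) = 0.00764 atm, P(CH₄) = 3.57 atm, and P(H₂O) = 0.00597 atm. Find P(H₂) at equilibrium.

At equilibrium, K_p = P(CO)·P(H₂)³ / (P(CH₄)·P(H₂O)) = 295.
(0.00764)·(P(H₂))³ / ((3.57)·(0.00597)) = 295
P(H₂)³ = 823 ⇒ P(H₂) = 9.37 atm

P(H₂) = 9.37 atm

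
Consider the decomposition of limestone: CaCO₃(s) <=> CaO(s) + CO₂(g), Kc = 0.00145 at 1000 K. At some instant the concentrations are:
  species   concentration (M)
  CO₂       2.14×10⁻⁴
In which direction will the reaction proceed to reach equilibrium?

(CaCO₃, CaO are pure solids — omitted from Qc.)
Qc = [CO₂] = 2.14×10⁻⁴
Qc = 2.14×10⁻⁴ < Kc = 0.00145, so the forward reaction proceeds.

in the forward direction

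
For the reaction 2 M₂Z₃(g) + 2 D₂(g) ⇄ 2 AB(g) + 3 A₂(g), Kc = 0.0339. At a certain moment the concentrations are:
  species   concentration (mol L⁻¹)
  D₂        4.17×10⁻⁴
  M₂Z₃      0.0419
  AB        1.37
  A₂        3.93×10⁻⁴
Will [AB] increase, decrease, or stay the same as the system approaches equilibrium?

decrease

Qc = [AB]²·[A₂]³ / ([M₂Z₃]²·[D₂]²) = (1.37)²·(3.93×10⁻⁴)³ / ((0.0419)²·(4.17×10⁻⁴)²) = 0.373
Qc = 0.373 > Kc = 0.0339: net reverse reaction.
AB is a product, so it decreases.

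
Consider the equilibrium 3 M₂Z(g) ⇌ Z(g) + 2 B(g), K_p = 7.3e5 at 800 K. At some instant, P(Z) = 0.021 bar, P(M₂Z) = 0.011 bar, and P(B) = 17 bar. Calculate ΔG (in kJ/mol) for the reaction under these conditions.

Q_p = P(Z)·P(B)² / P(M₂Z)³ = (0.021)·(17)² / (0.011)³ = 4.56e6
ΔG = RT ln(Q_p/K_p) = (8.314 J mol⁻¹ K⁻¹)(800 K) × ln(4.56e6/7.3e5)
   = (6.651 kJ/mol)(1.832) = 12.2 kJ/mol
ΔG > 0, so the forward reaction is non-spontaneous (proceeds in reverse).

ΔG = 12.2 kJ/mol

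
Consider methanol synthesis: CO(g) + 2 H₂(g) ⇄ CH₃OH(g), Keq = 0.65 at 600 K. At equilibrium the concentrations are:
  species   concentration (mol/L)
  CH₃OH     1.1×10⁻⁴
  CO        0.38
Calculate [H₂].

[H₂] = 0.021 mol/L

At equilibrium, Keq = [CH₃OH] / ([CO]·[H₂]²) = 0.65.
(1.1×10⁻⁴) / ((0.38)·([H₂])²) = 0.65
[H₂]² = 4.45×10⁻⁴ ⇒ [H₂] = 0.021 mol/L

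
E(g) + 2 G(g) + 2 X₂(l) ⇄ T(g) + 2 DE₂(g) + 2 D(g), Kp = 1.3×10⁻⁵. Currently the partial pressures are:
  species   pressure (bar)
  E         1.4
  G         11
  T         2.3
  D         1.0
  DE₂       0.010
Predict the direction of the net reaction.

in the forward direction

(X₂ is a pure liquid — omitted from Qp.)
Qp = P(T)·P(DE₂)²·P(D)² / (P(E)·P(G)²) = (2.3)·(0.010)²·(1.0)² / ((1.4)·(11)²) = 1.4×10⁻⁶
Qp = 1.4×10⁻⁶ < Kp = 1.3×10⁻⁵, so the forward reaction proceeds.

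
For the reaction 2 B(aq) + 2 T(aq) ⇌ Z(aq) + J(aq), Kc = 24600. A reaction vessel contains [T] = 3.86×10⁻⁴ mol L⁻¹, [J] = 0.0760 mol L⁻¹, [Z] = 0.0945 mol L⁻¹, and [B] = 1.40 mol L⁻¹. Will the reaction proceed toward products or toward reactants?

Qc = [Z]·[J] / ([B]²·[T]²) = (0.0945)·(0.0760) / ((1.40)²·(3.86×10⁻⁴)²) = 24600
Qc = 24600 = Kc, so the system is already at equilibrium.

neither direction; the system is at equilibrium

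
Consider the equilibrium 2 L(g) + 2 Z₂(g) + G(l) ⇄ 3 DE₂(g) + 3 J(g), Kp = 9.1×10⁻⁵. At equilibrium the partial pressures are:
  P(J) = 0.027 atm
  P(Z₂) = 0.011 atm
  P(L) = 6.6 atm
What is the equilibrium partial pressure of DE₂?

(G is a pure liquid — omitted from Kp.)
At equilibrium, Kp = P(DE₂)³·P(J)³ / (P(L)²·P(Z₂)²) = 9.1×10⁻⁵.
(P(DE₂))³·(0.027)³ / ((6.6)²·(0.011)²) = 9.1×10⁻⁵
P(DE₂)³ = 0.0244 ⇒ P(DE₂) = 0.29 atm

P(DE₂) = 0.29 atm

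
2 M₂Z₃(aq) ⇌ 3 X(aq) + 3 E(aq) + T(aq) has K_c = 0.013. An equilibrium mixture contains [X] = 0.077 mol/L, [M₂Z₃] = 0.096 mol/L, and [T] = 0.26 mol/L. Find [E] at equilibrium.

[E] = 1.0 mol/L

At equilibrium, K_c = [X]³·[E]³·[T] / [M₂Z₃]² = 0.013.
(0.077)³·([E])³·(0.26) / (0.096)² = 0.013
[E]³ = 1.01 ⇒ [E] = 1.0 mol/L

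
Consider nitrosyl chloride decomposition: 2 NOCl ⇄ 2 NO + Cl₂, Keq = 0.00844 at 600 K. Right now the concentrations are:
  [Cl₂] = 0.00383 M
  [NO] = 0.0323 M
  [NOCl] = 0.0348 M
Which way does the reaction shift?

to the right

Q = [NO]²·[Cl₂] / [NOCl]² = (0.0323)²·(0.00383) / (0.0348)² = 0.00330
Q = 0.00330 < Keq = 0.00844, so the forward reaction proceeds.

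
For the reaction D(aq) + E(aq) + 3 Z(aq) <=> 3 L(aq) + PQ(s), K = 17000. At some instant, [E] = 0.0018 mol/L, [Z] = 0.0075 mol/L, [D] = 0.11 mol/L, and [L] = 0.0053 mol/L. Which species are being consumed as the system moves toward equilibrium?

(PQ is a pure solid — omitted from Q.)
Q = [L]³ / ([D]·[E]·[Z]³) = (0.0053)³ / ((0.11)·(0.0018)·(0.0075)³) = 1800
Q = 1800 < K = 17000: net forward reaction.

D, E, Z (reactants)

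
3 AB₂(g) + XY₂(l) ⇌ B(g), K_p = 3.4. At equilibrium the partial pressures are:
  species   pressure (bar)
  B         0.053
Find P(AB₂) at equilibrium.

P(AB₂) = 0.25 bar

(XY₂ is a pure liquid — omitted from K_p.)
At equilibrium, K_p = P(B) / P(AB₂)³ = 3.4.
(0.053) / (P(AB₂))³ = 3.4
P(AB₂)³ = 0.0156 ⇒ P(AB₂) = 0.25 bar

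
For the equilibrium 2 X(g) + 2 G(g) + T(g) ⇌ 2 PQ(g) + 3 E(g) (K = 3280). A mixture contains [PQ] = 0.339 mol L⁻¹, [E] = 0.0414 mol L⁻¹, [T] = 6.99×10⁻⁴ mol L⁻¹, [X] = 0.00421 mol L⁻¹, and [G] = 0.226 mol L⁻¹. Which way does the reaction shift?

in the reverse direction

Q = [PQ]²·[E]³ / ([X]²·[G]²·[T]) = (0.339)²·(0.0414)³ / ((0.00421)²·(0.226)²·(6.99×10⁻⁴)) = 12900
Q = 12900 > K = 3280, so the reverse reaction proceeds.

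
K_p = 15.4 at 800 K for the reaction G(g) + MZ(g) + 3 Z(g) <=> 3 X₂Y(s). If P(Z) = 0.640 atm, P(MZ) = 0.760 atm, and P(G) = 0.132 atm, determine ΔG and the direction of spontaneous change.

(X₂Y is a pure solid — omitted from Q_p.)
Q_p = 1 / (P(G)·P(MZ)·P(Z)³) = 1 / ((0.132)·(0.760)·(0.640)³) = 38.0
ΔG = RT ln(Q_p/K_p) = (8.314 J mol⁻¹ K⁻¹)(800 K) × ln(38.0/15.4)
   = (6.651 kJ/mol)(0.9032) = 6.01 kJ/mol
ΔG > 0, so the forward reaction is non-spontaneous (proceeds in reverse).

ΔG = 6.01 kJ/mol; the forward reaction is non-spontaneous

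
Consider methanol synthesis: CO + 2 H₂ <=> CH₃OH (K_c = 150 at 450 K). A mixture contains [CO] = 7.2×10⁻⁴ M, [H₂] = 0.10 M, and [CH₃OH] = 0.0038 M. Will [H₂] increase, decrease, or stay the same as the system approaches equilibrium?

increase

Q_c = [CH₃OH] / ([CO]·[H₂]²) = (0.0038) / ((7.2×10⁻⁴)·(0.10)²) = 530
Q_c = 530 > K_c = 150: net reverse reaction.
H₂ is a reactant, so it increases.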